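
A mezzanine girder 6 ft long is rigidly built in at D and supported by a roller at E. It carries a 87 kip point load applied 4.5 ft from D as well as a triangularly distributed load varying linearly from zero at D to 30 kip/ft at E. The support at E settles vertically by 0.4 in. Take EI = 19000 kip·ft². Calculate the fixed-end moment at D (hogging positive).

Remove the prop at E; the released (primary) structure is a cantilever built in at D.
Deflection at E on the released cantilever, summing each load's contribution:
  point load 87 at a = 4.5: Pa²(3L − a)/(6EI) = 3964/EI
  triangular load, peak 30 at the free end: 11w₀L⁴/(120EI) = 3564/EI
  δ_0 = 7528/EI
Flexibility coefficient — unit upward force at E: δ_{EE} = L³/(3EI) = 72/EI.
With EI = 19000 kip·ft²: δ_0 = 0.39621 ft and δ_{EE} = 0.003789 ft/kip.
Compatibility — the beam at E must follow the support down by 0.03333 ft: δ_0 − R_E·δ_{EE} = 0.03333, so R_E = (0.39621 − 0.03333)/0.003789 = 95.76 kip.
Moment equilibrium about D: M_D = Σ(load moments about D) − R_E·L = 751.5 − 95.76×6 = 176.9 kip·ft.

M_D = 176.9 kip·ft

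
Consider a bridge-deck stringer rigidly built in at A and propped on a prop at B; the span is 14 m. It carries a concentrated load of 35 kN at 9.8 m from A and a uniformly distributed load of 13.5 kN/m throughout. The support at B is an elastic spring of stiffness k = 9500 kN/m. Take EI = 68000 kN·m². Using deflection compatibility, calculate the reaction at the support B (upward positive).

Release the roller at B. Primary structure: cantilever fixed at A.
Deflection at B on the released cantilever, summing each load's contribution:
  point load 35 at a = 9.8: Pa²(3L − a)/(6EI) = 18040/EI
  UDL 13.5: wL⁴/(8EI) = 64827/EI
  δ_0 = 82867/EI
Tip deflection under a unit load at B: L³/(3EI) = 914.7/EI.
With EI = 68000 kN·m²: δ_0 = 1.2186 m and δ_{BB} = 0.013451 m/kN.
Compatibility — the spring shortens by R_B/k under the reaction it provides: δ_0 − R_B·δ_{BB} = R_B/k. With 1/k = 0.000105 m/kN, R_B = δ_0 / (δ_{BB} + 1/k) = 1.2186 / (0.013451 + 0.000105) = 89.89 kN.

R_B = 89.89 kN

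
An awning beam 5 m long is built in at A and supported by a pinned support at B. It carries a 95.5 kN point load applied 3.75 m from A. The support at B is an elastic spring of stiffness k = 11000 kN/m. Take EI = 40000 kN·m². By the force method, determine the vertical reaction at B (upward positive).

R_B = 55.58 kN

Take the reaction at B as the redundant and release it; the primary structure is a cantilever fixed at A.
Primary-structure tip deflection at B by superposition:
  point load 95.5 at a = 3.75: Pa²(3L − a)/(6EI) = 2518/EI
Flexibility coefficient — unit upward force at B: δ_{BB} = L³/(3EI) = 41.67/EI.
With EI = 40000 kN·m²: δ_0 = 0.062952 m and δ_{BB} = 0.001042 m/kN.
Compatibility — the spring shortens by R_B/k under the reaction it provides: δ_0 − R_B·δ_{BB} = R_B/k. With 1/k = 0.000091 m/kN, R_B = δ_0 / (δ_{BB} + 1/k) = 0.062952 / (0.001042 + 0.000091) = 55.58 kN.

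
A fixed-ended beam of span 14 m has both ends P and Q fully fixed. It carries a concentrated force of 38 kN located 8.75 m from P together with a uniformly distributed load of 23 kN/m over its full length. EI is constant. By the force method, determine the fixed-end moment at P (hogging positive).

Release both end moments; the primary structure is a simply-supported span PQ with redundants M_P and M_Q.
End rotations of the released simple span under the applied load (×1/EI):
  at P: point load 38 at a = 8.75: Pab(L + b)/(6LEI) = 400/EI
  at Q: point load 38 at a = 8.75: Pab(L + a)/(6LEI) = 472.8/EI
  at P: UDL 23: wL³/(24EI) = 2630/EI
  at Q: UDL 23: wL³/(24EI) = 2630/EI
  θ_P0 = 3030/EI,  θ_Q0 = 3102/EI
Flexibility coefficients: a unit moment at one end gives L/(3EI) there and L/(6EI) at the far end, so f₁₁ = f₂₂ = 4.667/EI and f₁₂ = f₂₁ = 2.333/EI.
Compatibility — zero rotation at each built-in end:
  4.667 M_P + 2.333 M_Q = 3030
  2.333 M_P + 4.667 M_Q = 3102
Solving the pair gives M_P = 422.4 kN·m and M_Q = 453.6 kN·m (hogging).

M_P = 422.4 kN·m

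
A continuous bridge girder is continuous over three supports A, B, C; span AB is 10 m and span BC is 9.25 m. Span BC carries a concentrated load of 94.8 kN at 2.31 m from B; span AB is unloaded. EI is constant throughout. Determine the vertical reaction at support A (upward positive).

Insert a hinge at B; M_B is the redundant, and each span becomes simply supported.
Discontinuity in slope at B on the released structure — sum the simple-span end rotations:
  span BC: point load 94.8 at a = 2.31: Pab(L + b)/(6LEI) = 443.3/EI
  relative rotation θ_0 = (0 + 443.3)/EI = 443.3/EI
A unit hogging moment at B produces rotation L₁/(3EI) + L₂/(3EI) = 6.417/EI.
Compatibility: M_B·(L₁+L₂)/(3EI) = θ_0, giving M_B = 69.09 kN·m (hogging).
Span AB, ΣM about A with M_B applied at B: R_B^{AB}·10 = 0 + 69.09, so R_B^{AB} = 6.909 kN and R_A = 0 − 6.909 = -6.909 kN.

R_A = -6.909 kN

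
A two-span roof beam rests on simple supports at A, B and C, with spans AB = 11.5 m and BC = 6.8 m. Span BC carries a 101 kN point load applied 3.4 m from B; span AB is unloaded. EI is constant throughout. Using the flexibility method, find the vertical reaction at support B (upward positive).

Release continuity at B by inserting a hinge; the redundant is the internal moment M_B. The primary structure is two simply-supported spans AB and BC.
End slopes at the hinge B, treating each span as simply supported:
  span BC: point load 101 at a = 3.4: Pab(L + b)/(6LEI) = 291.9/EI
  relative rotation θ_0 = (0 + 291.9)/EI = 291.9/EI
A unit hogging moment at B produces rotation L₁/(3EI) + L₂/(3EI) = 6.1/EI.
Compatibility: M_B·(L₁+L₂)/(3EI) = θ_0, giving M_B = 47.85 kN·m (hogging).
Span AB, ΣM about A with M_B applied at B: R_B^{AB}·11.5 = 0 + 47.85, so R_B^{AB} = 4.161 kN and R_A = 0 − 4.161 = -4.161 kN.
Span BC, ΣM about C: R_B^{BC}·6.8 = 343.4 + 47.85, so R_B^{BC} = 57.54 kN and R_C = 101 − 57.54 = 43.46 kN.
R_B = 4.161 + 57.54 = 61.7 kN.

R_B = 61.7 kN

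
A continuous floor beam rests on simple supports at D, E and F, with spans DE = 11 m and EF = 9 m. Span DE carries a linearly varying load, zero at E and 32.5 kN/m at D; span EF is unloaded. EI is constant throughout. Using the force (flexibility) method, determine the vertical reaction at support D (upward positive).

R_D = 107.7 kN

Release continuity at E by inserting a hinge; the redundant is the internal moment M_E. The primary structure is two simply-supported spans DE and EF.
Rotations at E on the released spans (each span's end-slope, ×1/EI):
  span DE: triangular load, peak 32.5: 7w₀L³/(360EI) = 841.1/EI
  relative rotation θ_0 = (841.1 + 0)/EI = 841.1/EI
A unit hogging moment at E produces rotation L₁/(3EI) + L₂/(3EI) = 6.667/EI.
Compatibility: M_E·(L₁+L₂)/(3EI) = θ_0, giving M_E = 126.2 kN·m (hogging).
Span DE, ΣM about D with M_E applied at E: R_E^{DE}·11 = 655.4 + 126.2, so R_E^{DE} = 71.05 kN and R_D = 178.8 − 71.05 = 107.7 kN.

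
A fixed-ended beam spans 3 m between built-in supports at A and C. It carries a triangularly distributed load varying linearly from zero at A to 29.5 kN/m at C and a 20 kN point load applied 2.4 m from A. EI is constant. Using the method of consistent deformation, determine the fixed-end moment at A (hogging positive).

Take the two fixed-end moments M_A, M_C as redundants; the released structure is the simple span AC.
On the primary (simply-supported) span, the end slopes from the loading are:
  at A: triangular load, peak 29.5: 7w₀L³/(360EI) = 15.49/EI
  at C: triangular load, peak 29.5: w₀L³/(45EI) = 17.7/EI
  at A: point load 20 at a = 2.4: Pab(L + b)/(6LEI) = 5.76/EI
  at C: point load 20 at a = 2.4: Pab(L + a)/(6LEI) = 8.64/EI
  θ_A0 = 21.25/EI,  θ_C0 = 26.34/EI
Flexibility coefficients: a unit moment at one end gives L/(3EI) there and L/(6EI) at the far end, so f₁₁ = f₂₂ = 1/EI and f₁₂ = f₂₁ = 0.5/EI.
Compatibility — zero rotation at each built-in end:
  1 M_A + 0.5 M_C = 21.25
  0.5 M_A + 1 M_C = 26.34
Solving the pair gives M_A = 10.77 kN·m and M_C = 20.95 kN·m (hogging).

M_A = 10.77 kN·m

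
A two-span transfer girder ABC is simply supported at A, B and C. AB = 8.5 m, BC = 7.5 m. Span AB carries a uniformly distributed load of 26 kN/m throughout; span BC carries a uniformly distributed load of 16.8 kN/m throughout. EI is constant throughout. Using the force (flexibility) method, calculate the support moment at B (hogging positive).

Take M_B as the redundant. Released structure: two simple spans AB and BC with a hinge at B.
End slopes at the hinge B, treating each span as simply supported:
  span AB: UDL 26: wL³/(24EI) = 665.3/EI
  span BC: UDL 16.8: wL³/(24EI) = 295.3/EI
  relative rotation θ_0 = (665.3 + 295.3)/EI = 960.6/EI
A unit hogging moment at B produces rotation L₁/(3EI) + L₂/(3EI) = 5.333/EI.
Slope continuity at B: θ_0 = M_B·5.333/EI, so M_B = 960.6/5.333 = 180.1 kN·m (hogging).

M_B = 180.1 kN·m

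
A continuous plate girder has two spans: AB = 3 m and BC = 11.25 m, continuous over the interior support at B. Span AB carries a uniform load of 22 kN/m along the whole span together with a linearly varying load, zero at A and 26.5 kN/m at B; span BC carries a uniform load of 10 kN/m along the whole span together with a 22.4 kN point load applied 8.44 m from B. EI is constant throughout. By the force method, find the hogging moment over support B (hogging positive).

Release continuity at B by inserting a hinge; the redundant is the internal moment M_B. The primary structure is two simply-supported spans AB and BC.
Rotations at B on the released spans (each span's end-slope, ×1/EI):
  span AB: UDL 22: wL³/(24EI) = 24.75/EI
  span AB: triangular load, peak 26.5: w₀L³/(45EI) = 15.9/EI
  span BC: UDL 10: wL³/(24EI) = 593.3/EI
  span BC: point load 22.4 at a = 8.44: Pab(L + b)/(6LEI) = 110.7/EI
  relative rotation θ_0 = (40.65 + 703.9)/EI = 744.6/EI
A unit hogging moment at B produces rotation L₁/(3EI) + L₂/(3EI) = 4.75/EI.
Compatibility: M_B·(L₁+L₂)/(3EI) = θ_0, giving M_B = 156.8 kN·m (hogging).

M_B = 156.8 kN·m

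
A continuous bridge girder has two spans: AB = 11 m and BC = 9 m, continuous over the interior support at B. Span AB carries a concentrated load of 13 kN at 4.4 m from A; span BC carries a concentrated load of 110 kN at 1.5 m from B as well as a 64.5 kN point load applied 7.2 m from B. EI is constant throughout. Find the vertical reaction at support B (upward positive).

Take M_B as the redundant. Released structure: two simple spans AB and BC with a hinge at B.
End slopes at the hinge B, treating each span as simply supported:
  span AB: point load 13 at a = 4.4: Pab(L + a)/(6LEI) = 88.09/EI
  span BC: point load 110 at a = 1.5: Pab(L + b)/(6LEI) = 378.1/EI
  span BC: point load 64.5 at a = 7.2: Pab(L + b)/(6LEI) = 167.2/EI
  relative rotation θ_0 = (88.09 + 545.3)/EI = 633.4/EI
A unit hogging moment at B produces rotation L₁/(3EI) + L₂/(3EI) = 6.667/EI.
Slope continuity at B: θ_0 = M_B·6.667/EI, so M_B = 633.4/6.667 = 95.01 kN·m (hogging).
Span AB, ΣM about A with M_B applied at B: R_B^{AB}·11 = 57.2 + 95.01, so R_B^{AB} = 13.84 kN and R_A = 13 − 13.84 = -0.8372 kN.
Span BC, ΣM about C: R_B^{BC}·9 = 941.1 + 95.01, so R_B^{BC} = 115.1 kN and R_C = 174.5 − 115.1 = 59.38 kN.
R_B = 13.84 + 115.1 = 129 kN.

R_B = 129 kN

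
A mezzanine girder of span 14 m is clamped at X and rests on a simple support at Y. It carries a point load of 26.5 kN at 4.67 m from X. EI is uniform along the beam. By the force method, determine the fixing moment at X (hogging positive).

Take the reaction at Y as the redundant and release it; the primary structure is a cantilever fixed at X.
Downward deflection at the released point Y due to the loads:
  point load 26.5 at a = 4.67: Pa²(3L − a)/(6EI) = 3596/EI
Flexibility coefficient — unit upward force at Y: δ_{YY} = L³/(3EI) = 914.7/EI.
The prop prevents deflection at Y: R_Y = δ_0/δ_{YY} = 3596/914.7 = 3.931 kN.
Moment equilibrium about X: M_X = Σ(load moments about X) − R_Y·L = 123.8 − 3.931×14 = 68.72 kN·m.

M_X = 68.72 kN·m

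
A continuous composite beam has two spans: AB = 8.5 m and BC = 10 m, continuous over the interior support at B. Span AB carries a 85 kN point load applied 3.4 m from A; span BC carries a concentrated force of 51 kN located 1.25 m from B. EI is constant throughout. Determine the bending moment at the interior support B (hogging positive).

Take M_B as the redundant. Released structure: two simple spans AB and BC with a hinge at B.
Discontinuity in slope at B on the released structure — sum the simple-span end rotations:
  span AB: point load 85 at a = 3.4: Pab(L + a)/(6LEI) = 343.9/EI
  span BC: point load 51 at a = 1.25: Pab(L + b)/(6LEI) = 174.3/EI
  relative rotation θ_0 = (343.9 + 174.3)/EI = 518.2/EI
A unit hogging moment at B produces rotation L₁/(3EI) + L₂/(3EI) = 6.167/EI.
Compatibility: M_B·(L₁+L₂)/(3EI) = θ_0, giving M_B = 84.04 kN·m (hogging).

M_B = 84.04 kN·m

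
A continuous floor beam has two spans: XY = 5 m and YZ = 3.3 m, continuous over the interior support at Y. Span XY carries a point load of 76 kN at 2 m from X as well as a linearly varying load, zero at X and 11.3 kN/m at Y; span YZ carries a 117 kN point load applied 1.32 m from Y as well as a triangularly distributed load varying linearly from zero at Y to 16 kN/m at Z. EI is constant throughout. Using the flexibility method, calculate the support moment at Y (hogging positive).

Insert a hinge at Y; M_Y is the redundant, and each span becomes simply supported.
Rotations at Y on the released spans (each span's end-slope, ×1/EI):
  span XY: point load 76 at a = 2: Pab(L + a)/(6LEI) = 106.4/EI
  span XY: triangular load, peak 11.3: w₀L³/(45EI) = 31.39/EI
  span YZ: point load 117 at a = 1.32: Pab(L + b)/(6LEI) = 81.54/EI
  span YZ: triangular load, peak 16: 7w₀L³/(360EI) = 11.18/EI
  relative rotation θ_0 = (137.8 + 92.72)/EI = 230.5/EI
A unit hogging moment at Y produces rotation L₁/(3EI) + L₂/(3EI) = 2.767/EI.
Compatibility: M_Y·(L₁+L₂)/(3EI) = θ_0, giving M_Y = 83.32 kN·m (hogging).

M_Y = 83.32 kN·m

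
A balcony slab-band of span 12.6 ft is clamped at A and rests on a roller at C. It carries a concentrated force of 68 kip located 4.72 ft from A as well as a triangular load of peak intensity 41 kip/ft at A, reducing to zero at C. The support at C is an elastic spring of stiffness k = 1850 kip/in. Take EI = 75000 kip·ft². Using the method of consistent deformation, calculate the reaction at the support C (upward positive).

Remove the prop at C; the released (primary) structure is a cantilever built in at A.
Primary-structure tip deflection at C by superposition:
  point load 68 at a = 4.72: Pa²(3L − a)/(6EI) = 8352/EI
  triangular load, peak 41 at the fixed end: w₀L⁴/(30EI) = 34446/EI
  δ_0 = 42799/EI
Flexibility coefficient — unit upward force at C: δ_{CC} = L³/(3EI) = 666.8/EI.
With EI = 75000 kip·ft²: δ_0 = 0.57065 ft and δ_{CC} = 0.008891 ft/kip.
Compatibility — the spring shortens by R_C/k under the reaction it provides: δ_0 − R_C·δ_{CC} = R_C/k. With 1/k = 1/(1850×12) ft/kip = 0.000045 ft/kip, R_C = δ_0 / (δ_{CC} + 1/k) = 0.57065 / (0.008891 + 0.000045) = 63.86 kip.

R_C = 63.86 kip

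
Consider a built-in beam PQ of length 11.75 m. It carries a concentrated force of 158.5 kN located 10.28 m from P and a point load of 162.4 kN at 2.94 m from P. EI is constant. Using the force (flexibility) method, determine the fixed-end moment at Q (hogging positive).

M_Q = 267.9 kN·m

Take the two fixed-end moments M_P, M_Q as redundants; the released structure is the simple span PQ.
End rotations of the released simple span under the applied load (×1/EI):
  at P: point load 158.5 at a = 10.28: Pab(L + b)/(6LEI) = 449.1/EI
  at Q: point load 158.5 at a = 10.28: Pab(L + a)/(6LEI) = 748.5/EI
  at P: point load 162.4 at a = 2.94: Pab(L + b)/(6LEI) = 1227/EI
  at Q: point load 162.4 at a = 2.94: Pab(L + a)/(6LEI) = 876.5/EI
  θ_P0 = 1676/EI,  θ_Q0 = 1625/EI
Flexibility coefficients: a unit moment at one end gives L/(3EI) there and L/(6EI) at the far end, so f₁₁ = f₂₂ = 3.917/EI and f₁₂ = f₂₁ = 1.958/EI.
Compatibility — zero rotation at each built-in end:
  3.917 M_P + 1.958 M_Q = 1676
  1.958 M_P + 3.917 M_Q = 1625
Solving the pair gives M_P = 293.9 kN·m and M_Q = 267.9 kN·m (hogging).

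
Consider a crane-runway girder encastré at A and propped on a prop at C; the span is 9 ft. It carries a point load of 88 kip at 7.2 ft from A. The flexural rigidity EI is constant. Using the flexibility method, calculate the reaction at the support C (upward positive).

R_C = 61.95 kip

Choose R_C as the redundant. The primary structure is the cantilever fixed at A.
Free-end deflection of the primary structure under the applied loading (downward +):
  point load 88 at a = 7.2: Pa²(3L − a)/(6EI) = 15054/EI
Flexibility coefficient — unit upward force at C: δ_{CC} = L³/(3EI) = 243/EI.
Compatibility at C: δ_0 − R_C·δ_{CC} = 0, so R_C = 15054/243 = 61.95 kip.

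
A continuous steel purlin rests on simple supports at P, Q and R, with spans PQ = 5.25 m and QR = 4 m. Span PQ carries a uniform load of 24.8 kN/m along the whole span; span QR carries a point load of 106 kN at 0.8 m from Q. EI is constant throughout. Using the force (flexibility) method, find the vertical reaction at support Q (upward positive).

R_Q = 182.9 kN

Release continuity at Q by inserting a hinge; the redundant is the internal moment M_Q. The primary structure is two simply-supported spans PQ and QR.
Rotations at Q on the released spans (each span's end-slope, ×1/EI):
  span PQ: UDL 24.8: wL³/(24EI) = 149.5/EI
  span QR: point load 106 at a = 0.8: Pab(L + b)/(6LEI) = 81.41/EI
  relative rotation θ_0 = (149.5 + 81.41)/EI = 230.9/EI
A unit hogging moment at Q produces rotation L₁/(3EI) + L₂/(3EI) = 3.083/EI.
Slope continuity at Q: θ_0 = M_Q·3.083/EI, so M_Q = 230.9/3.083 = 74.9 kN·m (hogging).
Span PQ, ΣM about P with M_Q applied at Q: R_Q^{PQ}·5.25 = 341.8 + 74.9, so R_Q^{PQ} = 79.37 kN and R_P = 130.2 − 79.37 = 50.83 kN.
Span QR, ΣM about R: R_Q^{QR}·4 = 339.2 + 74.9, so R_Q^{QR} = 103.5 kN and R_R = 106 − 103.5 = 2.476 kN.
R_Q = 79.37 + 103.5 = 182.9 kN.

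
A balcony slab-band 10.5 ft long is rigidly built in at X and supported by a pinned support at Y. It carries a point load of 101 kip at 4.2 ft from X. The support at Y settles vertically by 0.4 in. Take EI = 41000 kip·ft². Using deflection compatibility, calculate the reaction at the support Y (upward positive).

Remove the prop at Y; the released (primary) structure is a cantilever built in at X.
Free-end deflection of the primary structure under the applied loading (downward +):
  point load 101 at a = 4.2: Pa²(3L − a)/(6EI) = 8106/EI
Flexibility coefficient — unit upward force at Y: δ_{YY} = L³/(3EI) = 385.9/EI.
With EI = 41000 kip·ft²: δ_0 = 0.19772 ft and δ_{YY} = 0.009412 ft/kip.
Compatibility — the beam at Y must follow the support down by 0.03333 ft: δ_0 − R_Y·δ_{YY} = 0.03333, so R_Y = (0.19772 − 0.03333)/0.009412 = 17.47 kip.

R_Y = 17.47 kip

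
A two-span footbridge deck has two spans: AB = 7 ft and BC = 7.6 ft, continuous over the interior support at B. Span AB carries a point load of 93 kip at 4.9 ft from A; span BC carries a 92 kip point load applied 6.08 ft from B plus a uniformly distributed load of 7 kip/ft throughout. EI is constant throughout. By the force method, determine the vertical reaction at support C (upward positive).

Release continuity at B by inserting a hinge; the redundant is the internal moment M_B. The primary structure is two simply-supported spans AB and BC.
Rotations at B on the released spans (each span's end-slope, ×1/EI):
  span AB: point load 93 at a = 4.9: Pab(L + a)/(6LEI) = 271.1/EI
  span BC: point load 92 at a = 6.08: Pab(L + b)/(6LEI) = 170/EI
  span BC: UDL 7: wL³/(24EI) = 128/EI
  relative rotation θ_0 = (271.1 + 298.1)/EI = 569.2/EI
A unit hogging moment at B produces rotation L₁/(3EI) + L₂/(3EI) = 4.867/EI.
Slope continuity at B: θ_0 = M_B·4.867/EI, so M_B = 569.2/4.867 = 117 kip·ft (hogging).
Span BC, ΣM about C: R_B^{BC}·7.6 = 342 + 117, so R_B^{BC} = 60.39 kip and R_C = 145.2 − 60.39 = 84.81 kip.

R_C = 84.81 kip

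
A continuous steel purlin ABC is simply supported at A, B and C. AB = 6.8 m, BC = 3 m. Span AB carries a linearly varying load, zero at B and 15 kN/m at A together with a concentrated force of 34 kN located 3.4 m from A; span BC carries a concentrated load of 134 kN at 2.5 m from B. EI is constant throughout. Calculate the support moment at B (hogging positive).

M_B = 68.12 kN·m

Insert a hinge at B; M_B is the redundant, and each span becomes simply supported.
Rotations at B on the released spans (each span's end-slope, ×1/EI):
  span AB: triangular load, peak 15: 7w₀L³/(360EI) = 91.71/EI
  span AB: point load 34 at a = 3.4: Pab(L + a)/(6LEI) = 98.26/EI
  span BC: point load 134 at a = 2.5: Pab(L + b)/(6LEI) = 32.57/EI
  relative rotation θ_0 = (190 + 32.57)/EI = 222.5/EI
A unit hogging moment at B produces rotation L₁/(3EI) + L₂/(3EI) = 3.267/EI.
Compatibility: M_B·(L₁+L₂)/(3EI) = θ_0, giving M_B = 68.12 kN·m (hogging).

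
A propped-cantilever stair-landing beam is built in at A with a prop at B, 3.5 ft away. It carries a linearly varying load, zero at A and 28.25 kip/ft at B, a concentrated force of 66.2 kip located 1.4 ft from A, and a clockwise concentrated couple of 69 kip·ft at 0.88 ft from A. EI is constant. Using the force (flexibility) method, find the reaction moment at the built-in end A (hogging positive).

Remove the prop at B; the released (primary) structure is a cantilever built in at A.
Free-end deflection of the primary structure under the applied loading (downward +):
  triangular load, peak 28.25 at the free end: 11w₀L⁴/(120EI) = 388.6/EI
  point load 66.2 at a = 1.4: Pa²(3L − a)/(6EI) = 196.8/EI
  clockwise couple 69 at a = 0.88: M₀a(2L − a)/(2EI) = 185.8/EI
  δ_0 = 771.2/EI
Flexibility coefficient — unit upward force at B: δ_{BB} = L³/(3EI) = 14.29/EI.
The prop prevents deflection at B: R_B = δ_0/δ_{BB} = 771.2/14.29 = 53.96 kip.
Moment equilibrium about A: M_A = Σ(load moments about A) − R_B·L = 277 − 53.96×3.5 = 88.17 kip·ft.

M_A = 88.17 kip·ft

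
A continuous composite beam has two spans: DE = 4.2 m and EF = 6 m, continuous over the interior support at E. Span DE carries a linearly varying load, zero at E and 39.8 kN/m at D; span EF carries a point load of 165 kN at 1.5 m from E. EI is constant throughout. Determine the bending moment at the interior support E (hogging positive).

Release continuity at E by inserting a hinge; the redundant is the internal moment M_E. The primary structure is two simply-supported spans DE and EF.
Rotations at E on the released spans (each span's end-slope, ×1/EI):
  span DE: triangular load, peak 39.8: 7w₀L³/(360EI) = 57.34/EI
  span EF: point load 165 at a = 1.5: Pab(L + b)/(6LEI) = 324.8/EI
  relative rotation θ_0 = (57.34 + 324.8)/EI = 382.2/EI
A unit hogging moment at E produces rotation L₁/(3EI) + L₂/(3EI) = 3.4/EI.
Slope continuity at E: θ_0 = M_E·3.4/EI, so M_E = 382.2/3.4 = 112.4 kN·m (hogging).

M_E = 112.4 kN·m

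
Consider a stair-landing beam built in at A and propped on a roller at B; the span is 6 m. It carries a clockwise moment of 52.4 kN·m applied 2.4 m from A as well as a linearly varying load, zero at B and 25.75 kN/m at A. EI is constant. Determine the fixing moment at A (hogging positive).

Remove the prop at B; the released (primary) structure is a cantilever built in at A.
Primary-structure tip deflection at B by superposition:
  clockwise couple 52.4 at a = 2.4: M₀a(2L − a)/(2EI) = 603.6/EI
  triangular load, peak 25.75 at the fixed end: w₀L⁴/(30EI) = 1112/EI
  δ_0 = 1716/EI
Flexibility coefficient — unit upward force at B: δ_{BB} = L³/(3EI) = 72/EI.
Compatibility at B: δ_0 − R_B·δ_{BB} = 0, so R_B = 1716/72 = 23.83 kN.
Moment equilibrium about A: M_A = Σ(load moments about A) − R_B·L = 206.9 − 23.83×6 = 63.9 kN·m.

M_A = 63.9 kN·m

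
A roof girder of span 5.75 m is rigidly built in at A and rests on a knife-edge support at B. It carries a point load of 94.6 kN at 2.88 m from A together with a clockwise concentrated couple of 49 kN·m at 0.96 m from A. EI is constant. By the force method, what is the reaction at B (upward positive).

R_B = 33.57 kN

Take the reaction at B as the redundant and release it; the primary structure is a cantilever fixed at A.
Free-end deflection of the primary structure under the applied loading (downward +):
  point load 94.6 at a = 2.88: Pa²(3L − a)/(6EI) = 1879/EI
  clockwise couple 49 at a = 0.96: M₀a(2L − a)/(2EI) = 247.9/EI
  δ_0 = 2127/EI
Flexibility coefficient — unit upward force at B: δ_{BB} = L³/(3EI) = 63.37/EI.
Compatibility at B: δ_0 − R_B·δ_{BB} = 0, so R_B = 2127/63.37 = 33.57 kN.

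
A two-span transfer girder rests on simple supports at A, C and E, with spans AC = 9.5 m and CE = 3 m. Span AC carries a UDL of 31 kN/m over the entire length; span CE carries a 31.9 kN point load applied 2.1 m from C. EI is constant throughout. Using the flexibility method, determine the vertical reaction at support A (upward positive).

R_A = 118.9 kN

Take M_C as the redundant. Released structure: two simple spans AC and CE with a hinge at C.
Rotations at C on the released spans (each span's end-slope, ×1/EI):
  span AC: UDL 31: wL³/(24EI) = 1107/EI
  span CE: point load 31.9 at a = 2.1: Pab(L + b)/(6LEI) = 13.06/EI
  relative rotation θ_0 = (1107 + 13.06)/EI = 1121/EI
A unit hogging moment at C produces rotation L₁/(3EI) + L₂/(3EI) = 4.167/EI.
Slope continuity at C: θ_0 = M_C·4.167/EI, so M_C = 1121/4.167 = 268.9 kN·m (hogging).
Span AC, ΣM about A with M_C applied at C: R_C^{AC}·9.5 = 1399 + 268.9, so R_C^{AC} = 175.6 kN and R_A = 294.5 − 175.6 = 118.9 kN.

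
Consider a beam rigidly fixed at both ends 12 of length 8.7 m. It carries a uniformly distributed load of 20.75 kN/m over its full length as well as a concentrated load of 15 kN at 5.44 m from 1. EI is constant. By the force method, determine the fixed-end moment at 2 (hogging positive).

Take the two fixed-end moments M_1, M_2 as redundants; the released structure is the simple span 12.
On the primary (simply-supported) span, the end slopes from the loading are:
  at 1: UDL 20.75: wL³/(24EI) = 569.3/EI
  at 2: UDL 20.75: wL³/(24EI) = 569.3/EI
  at 1: point load 15 at a = 5.44: Pab(L + b)/(6LEI) = 60.95/EI
  at 2: point load 15 at a = 5.44: Pab(L + a)/(6LEI) = 72.06/EI
  θ_10 = 630.3/EI,  θ_20 = 641.4/EI
Flexibility coefficients: a unit moment at one end gives L/(3EI) there and L/(6EI) at the far end, so f₁₁ = f₂₂ = 2.9/EI and f₁₂ = f₂₁ = 1.45/EI.
Compatibility — zero rotation at each built-in end:
  2.9 M_1 + 1.45 M_2 = 630.3
  1.45 M_1 + 2.9 M_2 = 641.4
Solving the pair gives M_1 = 142.3 kN·m and M_2 = 150 kN·m (hogging).

M_2 = 150 kN·m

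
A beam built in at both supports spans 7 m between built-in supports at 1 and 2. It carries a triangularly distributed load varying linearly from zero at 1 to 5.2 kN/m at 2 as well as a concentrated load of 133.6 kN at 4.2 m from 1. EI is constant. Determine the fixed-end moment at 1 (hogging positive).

Release both end moments; the primary structure is a simply-supported span 12 with redundants M_1 and M_2.
On the primary (simply-supported) span, the end slopes from the loading are:
  at 1: triangular load, peak 5.2: 7w₀L³/(360EI) = 34.68/EI
  at 2: triangular load, peak 5.2: w₀L³/(45EI) = 39.64/EI
  at 1: point load 133.6 at a = 4.2: Pab(L + b)/(6LEI) = 366.6/EI
  at 2: point load 133.6 at a = 4.2: Pab(L + a)/(6LEI) = 419/EI
  θ_10 = 401.3/EI,  θ_20 = 458.6/EI
Flexibility coefficients: a unit moment at one end gives L/(3EI) there and L/(6EI) at the far end, so f₁₁ = f₂₂ = 2.333/EI and f₁₂ = f₂₁ = 1.167/EI.
Compatibility — zero rotation at each built-in end:
  2.333 M_1 + 1.167 M_2 = 401.3
  1.167 M_1 + 2.333 M_2 = 458.6
Solving the pair gives M_1 = 98.27 kN·m and M_2 = 147.4 kN·m (hogging).

M_1 = 98.27 kN·m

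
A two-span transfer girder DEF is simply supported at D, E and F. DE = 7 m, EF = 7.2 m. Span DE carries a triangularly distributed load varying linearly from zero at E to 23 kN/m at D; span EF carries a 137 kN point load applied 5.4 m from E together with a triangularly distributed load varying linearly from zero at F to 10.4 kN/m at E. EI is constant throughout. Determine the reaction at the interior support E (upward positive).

R_E = 116.8 kN

Take M_E as the redundant. Released structure: two simple spans DE and EF with a hinge at E.
End slopes at the hinge E, treating each span as simply supported:
  span DE: triangular load, peak 23: 7w₀L³/(360EI) = 153.4/EI
  span EF: point load 137 at a = 5.4: Pab(L + b)/(6LEI) = 277.4/EI
  span EF: triangular load, peak 10.4: w₀L³/(45EI) = 86.26/EI
  relative rotation θ_0 = (153.4 + 363.7)/EI = 517.1/EI
A unit hogging moment at E produces rotation L₁/(3EI) + L₂/(3EI) = 4.733/EI.
Compatibility: M_E·(L₁+L₂)/(3EI) = θ_0, giving M_E = 109.2 kN·m (hogging).
Span DE, ΣM about D with M_E applied at E: R_E^{DE}·7 = 187.8 + 109.2, so R_E^{DE} = 42.44 kN and R_D = 80.5 − 42.44 = 38.06 kN.
Span EF, ΣM about F: R_E^{EF}·7.2 = 426.3 + 109.2, so R_E^{EF} = 74.38 kN and R_F = 174.4 − 74.38 = 100.1 kN.
R_E = 42.44 + 74.38 = 116.8 kN.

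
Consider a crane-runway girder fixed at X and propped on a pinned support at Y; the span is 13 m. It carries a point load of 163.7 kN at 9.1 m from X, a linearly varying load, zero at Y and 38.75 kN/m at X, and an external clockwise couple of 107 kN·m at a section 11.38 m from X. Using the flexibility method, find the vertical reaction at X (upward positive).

Remove the prop at Y; the released (primary) structure is a cantilever built in at X.
Downward deflection at the released point Y due to the loads:
  point load 163.7 at a = 9.1: Pa²(3L − a)/(6EI) = 67554/EI
  triangular load, peak 38.75 at the fixed end: w₀L⁴/(30EI) = 36891/EI
  clockwise couple 107 at a = 11.38: M₀a(2L − a)/(2EI) = 8901/EI
  δ_0 = 113346/EI
Tip deflection under a unit load at Y: L³/(3EI) = 732.3/EI.
Compatibility at Y: δ_0 − R_Y·δ_{YY} = 0, so R_Y = 113346/732.3 = 154.8 kN.
Vertical equilibrium: R_X = ΣP − R_Y = 415.6 − 154.8 = 260.8 kN.

R_X = 260.8 kN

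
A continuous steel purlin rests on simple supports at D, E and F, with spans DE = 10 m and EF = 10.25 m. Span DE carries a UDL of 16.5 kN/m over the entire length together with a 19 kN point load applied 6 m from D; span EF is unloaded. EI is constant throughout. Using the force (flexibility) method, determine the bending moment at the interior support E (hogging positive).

Take M_E as the redundant. Released structure: two simple spans DE and EF with a hinge at E.
Discontinuity in slope at E on the released structure — sum the simple-span end rotations:
  span DE: UDL 16.5: wL³/(24EI) = 687.5/EI
  span DE: point load 19 at a = 6: Pab(L + a)/(6LEI) = 121.6/EI
  relative rotation θ_0 = (809.1 + 0)/EI = 809.1/EI
A unit hogging moment at E produces rotation L₁/(3EI) + L₂/(3EI) = 6.75/EI.
Compatibility: M_E·(L₁+L₂)/(3EI) = θ_0, giving M_E = 119.9 kN·m (hogging).

M_E = 119.9 kN·m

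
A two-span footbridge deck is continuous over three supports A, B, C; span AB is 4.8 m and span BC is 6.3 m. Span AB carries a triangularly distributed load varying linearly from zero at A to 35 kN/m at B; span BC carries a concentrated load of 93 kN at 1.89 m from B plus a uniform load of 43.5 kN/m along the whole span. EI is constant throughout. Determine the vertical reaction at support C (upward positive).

R_C = 132.4 kN

Release continuity at B by inserting a hinge; the redundant is the internal moment M_B. The primary structure is two simply-supported spans AB and BC.
Discontinuity in slope at B on the released structure — sum the simple-span end rotations:
  span AB: triangular load, peak 35: w₀L³/(45EI) = 86.02/EI
  span BC: point load 93 at a = 1.89: Pab(L + b)/(6LEI) = 219.6/EI
  span BC: UDL 43.5: wL³/(24EI) = 453.2/EI
  relative rotation θ_0 = (86.02 + 672.8)/EI = 758.9/EI
A unit hogging moment at B produces rotation L₁/(3EI) + L₂/(3EI) = 3.7/EI.
Compatibility: M_B·(L₁+L₂)/(3EI) = θ_0, giving M_B = 205.1 kN·m (hogging).
Span BC, ΣM about C: R_B^{BC}·6.3 = 1273 + 205.1, so R_B^{BC} = 234.7 kN and R_C = 367.1 − 234.7 = 132.4 kN.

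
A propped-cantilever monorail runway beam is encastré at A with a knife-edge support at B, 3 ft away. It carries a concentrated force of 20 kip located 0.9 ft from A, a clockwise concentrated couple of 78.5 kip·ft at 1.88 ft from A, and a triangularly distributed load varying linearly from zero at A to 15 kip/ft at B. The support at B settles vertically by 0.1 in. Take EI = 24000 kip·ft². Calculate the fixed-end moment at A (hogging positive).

Choose R_B as the redundant. The primary structure is the cantilever fixed at A.
Downward deflection at the released point B due to the loads:
  point load 20 at a = 0.9: Pa²(3L − a)/(6EI) = 21.87/EI
  clockwise couple 78.5 at a = 1.88: M₀a(2L − a)/(2EI) = 304/EI
  triangular load, peak 15 at the free end: 11w₀L⁴/(120EI) = 111.4/EI
  δ_0 = 437.3/EI
Tip deflection under a unit load at B: L³/(3EI) = 9/EI.
With EI = 24000 kip·ft²: δ_0 = 0.018219 ft and δ_{BB} = 0.000375 ft/kip.
Compatibility — the beam at B must follow the support down by 0.008333 ft: δ_0 − R_B·δ_{BB} = 0.008333, so R_B = (0.018219 − 0.008333)/0.000375 = 26.36 kip.
Moment equilibrium about A: M_A = Σ(load moments about A) − R_B·L = 141.5 − 26.36×3 = 62.41 kip·ft.

M_A = 62.41 kip·ft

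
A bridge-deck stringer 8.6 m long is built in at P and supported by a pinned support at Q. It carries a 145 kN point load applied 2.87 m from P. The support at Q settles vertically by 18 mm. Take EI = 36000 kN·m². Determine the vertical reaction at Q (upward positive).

R_Q = 18.47 kN

Take the reaction at Q as the redundant and release it; the primary structure is a cantilever fixed at P.
Deflection at Q on the released cantilever, summing each load's contribution:
  point load 145 at a = 2.87: Pa²(3L − a)/(6EI) = 4564/EI
Flexibility coefficient — unit upward force at Q: δ_{QQ} = L³/(3EI) = 212/EI.
With EI = 36000 kN·m²: δ_0 = 0.12679 m and δ_{QQ} = 0.005889 m/kN.
Compatibility — the beam at Q must follow the support down by 0.018 m: δ_0 − R_Q·δ_{QQ} = 0.018, so R_Q = (0.12679 − 0.018)/0.005889 = 18.47 kN.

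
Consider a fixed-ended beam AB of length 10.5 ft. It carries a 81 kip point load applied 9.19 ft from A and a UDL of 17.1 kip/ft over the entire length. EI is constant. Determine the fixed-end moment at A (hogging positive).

Take the two fixed-end moments M_A, M_B as redundants; the released structure is the simple span AB.
On the primary (simply-supported) span, the end slopes from the loading are:
  at A: point load 81 at a = 9.19: Pab(L + b)/(6LEI) = 182.8/EI
  at B: point load 81 at a = 9.19: Pab(L + a)/(6LEI) = 304.8/EI
  at A: UDL 17.1: wL³/(24EI) = 824.8/EI
  at B: UDL 17.1: wL³/(24EI) = 824.8/EI
  θ_A0 = 1008/EI,  θ_B0 = 1130/EI
Flexibility coefficients: a unit moment at one end gives L/(3EI) there and L/(6EI) at the far end, so f₁₁ = f₂₂ = 3.5/EI and f₁₂ = f₂₁ = 1.75/EI.
Compatibility — zero rotation at each built-in end:
  3.5 M_A + 1.75 M_B = 1008
  1.75 M_A + 3.5 M_B = 1130
Solving the pair gives M_A = 168.7 kip·ft and M_B = 238.4 kip·ft (hogging).

M_A = 168.7 kip·ft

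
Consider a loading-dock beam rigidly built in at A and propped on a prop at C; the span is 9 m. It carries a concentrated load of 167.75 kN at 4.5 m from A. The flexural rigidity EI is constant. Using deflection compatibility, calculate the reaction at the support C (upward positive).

R_C = 52.42 kN

Choose R_C as the redundant. The primary structure is the cantilever fixed at A.
Free-end deflection of the primary structure under the applied loading (downward +):
  point load 167.75 at a = 4.5: Pa²(3L − a)/(6EI) = 12739/EI
Flexibility coefficient — unit upward force at C: δ_{CC} = L³/(3EI) = 243/EI.
The prop prevents deflection at C: R_C = δ_0/δ_{CC} = 12739/243 = 52.42 kN.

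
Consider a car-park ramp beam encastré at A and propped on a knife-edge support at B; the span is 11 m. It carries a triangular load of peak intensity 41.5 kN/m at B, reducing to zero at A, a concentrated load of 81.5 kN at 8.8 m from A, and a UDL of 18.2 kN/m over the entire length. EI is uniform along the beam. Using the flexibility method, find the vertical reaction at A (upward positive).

R_A = 252 kN

Release the roller at B. Primary structure: cantilever fixed at A.
Primary-structure tip deflection at B by superposition:
  triangular load, peak 41.5 at the free end: 11w₀L⁴/(120EI) = 55697/EI
  point load 81.5 at a = 8.8: Pa²(3L − a)/(6EI) = 25456/EI
  UDL 18.2: wL⁴/(8EI) = 33308/EI
  δ_0 = 114461/EI
Tip deflection under a unit load at B: L³/(3EI) = 443.7/EI.
Compatibility at B: δ_0 − R_B·δ_{BB} = 0, so R_B = 114461/443.7 = 258 kN.
Vertical equilibrium: R_A = ΣP − R_B = 509.9 − 258 = 252 kN.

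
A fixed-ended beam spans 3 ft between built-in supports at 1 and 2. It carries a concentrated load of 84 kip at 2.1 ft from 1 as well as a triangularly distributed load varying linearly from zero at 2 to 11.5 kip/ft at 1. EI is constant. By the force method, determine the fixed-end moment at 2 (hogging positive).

Release both end moments; the primary structure is a simply-supported span 12 with redundants M_1 and M_2.
End rotations of the released simple span under the applied load (×1/EI):
  at 1: point load 84 at a = 2.1: Pab(L + b)/(6LEI) = 34.4/EI
  at 2: point load 84 at a = 2.1: Pab(L + a)/(6LEI) = 44.98/EI
  at 1: triangular load, peak 11.5: w₀L³/(45EI) = 6.9/EI
  at 2: triangular load, peak 11.5: 7w₀L³/(360EI) = 6.037/EI
  θ_10 = 41.3/EI,  θ_20 = 51.02/EI
Flexibility coefficients: a unit moment at one end gives L/(3EI) there and L/(6EI) at the far end, so f₁₁ = f₂₂ = 1/EI and f₁₂ = f₂₁ = 0.5/EI.
Compatibility — zero rotation at each built-in end:
  1 M_1 + 0.5 M_2 = 41.3
  0.5 M_1 + 1 M_2 = 51.02
Solving the pair gives M_1 = 21.05 kip·ft and M_2 = 40.49 kip·ft (hogging).

M_2 = 40.49 kip·ft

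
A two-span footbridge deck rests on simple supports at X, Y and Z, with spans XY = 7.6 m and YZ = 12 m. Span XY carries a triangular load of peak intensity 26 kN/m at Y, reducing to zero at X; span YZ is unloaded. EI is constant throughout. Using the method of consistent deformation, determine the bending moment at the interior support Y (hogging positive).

Take M_Y as the redundant. Released structure: two simple spans XY and YZ with a hinge at Y.
End slopes at the hinge Y, treating each span as simply supported:
  span XY: triangular load, peak 26: w₀L³/(45EI) = 253.6/EI
  relative rotation θ_0 = (253.6 + 0)/EI = 253.6/EI
A unit hogging moment at Y produces rotation L₁/(3EI) + L₂/(3EI) = 6.533/EI.
Slope continuity at Y: θ_0 = M_Y·6.533/EI, so M_Y = 253.6/6.533 = 38.82 kN·m (hogging).

M_Y = 38.82 kN·m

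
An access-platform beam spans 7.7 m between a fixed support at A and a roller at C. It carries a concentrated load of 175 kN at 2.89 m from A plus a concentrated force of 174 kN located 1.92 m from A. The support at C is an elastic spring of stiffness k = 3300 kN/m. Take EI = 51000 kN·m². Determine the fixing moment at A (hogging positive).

M_A = 509.7 kN·m

Release the roller at C. Primary structure: cantilever fixed at A.
Downward deflection at the released point C due to the loads:
  point load 175 at a = 2.89: Pa²(3L − a)/(6EI) = 4923/EI
  point load 174 at a = 1.92: Pa²(3L − a)/(6EI) = 2264/EI
  δ_0 = 7187/EI
Flexibility coefficient — unit upward force at C: δ_{CC} = L³/(3EI) = 152.2/EI.
With EI = 51000 kN·m²: δ_0 = 0.14093 m and δ_{CC} = 0.002984 m/kN.
Compatibility — the spring shortens by R_C/k under the reaction it provides: δ_0 − R_C·δ_{CC} = R_C/k. With 1/k = 0.000303 m/kN, R_C = δ_0 / (δ_{CC} + 1/k) = 0.14093 / (0.002984 + 0.000303) = 42.88 kN.
Moment equilibrium about A: M_A = Σ(load moments about A) − R_C·L = 839.8 − 42.88×7.7 = 509.7 kN·m.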